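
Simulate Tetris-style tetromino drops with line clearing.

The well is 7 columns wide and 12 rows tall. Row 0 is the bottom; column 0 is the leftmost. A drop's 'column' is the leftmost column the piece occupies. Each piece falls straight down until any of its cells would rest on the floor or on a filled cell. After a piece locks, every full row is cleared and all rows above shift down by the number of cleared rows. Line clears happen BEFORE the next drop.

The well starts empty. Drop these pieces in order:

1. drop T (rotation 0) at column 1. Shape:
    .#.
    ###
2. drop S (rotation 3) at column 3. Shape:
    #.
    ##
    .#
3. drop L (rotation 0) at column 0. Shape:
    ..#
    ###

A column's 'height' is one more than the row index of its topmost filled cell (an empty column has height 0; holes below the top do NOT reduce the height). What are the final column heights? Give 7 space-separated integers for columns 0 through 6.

Drop 1: T rot0 at col 1 lands with bottom-row=0; cleared 0 line(s) (total 0); column heights now [0 1 2 1 0 0 0], max=2
Drop 2: S rot3 at col 3 lands with bottom-row=0; cleared 0 line(s) (total 0); column heights now [0 1 2 3 2 0 0], max=3
Drop 3: L rot0 at col 0 lands with bottom-row=2; cleared 0 line(s) (total 0); column heights now [3 3 4 3 2 0 0], max=4

Answer: 3 3 4 3 2 0 0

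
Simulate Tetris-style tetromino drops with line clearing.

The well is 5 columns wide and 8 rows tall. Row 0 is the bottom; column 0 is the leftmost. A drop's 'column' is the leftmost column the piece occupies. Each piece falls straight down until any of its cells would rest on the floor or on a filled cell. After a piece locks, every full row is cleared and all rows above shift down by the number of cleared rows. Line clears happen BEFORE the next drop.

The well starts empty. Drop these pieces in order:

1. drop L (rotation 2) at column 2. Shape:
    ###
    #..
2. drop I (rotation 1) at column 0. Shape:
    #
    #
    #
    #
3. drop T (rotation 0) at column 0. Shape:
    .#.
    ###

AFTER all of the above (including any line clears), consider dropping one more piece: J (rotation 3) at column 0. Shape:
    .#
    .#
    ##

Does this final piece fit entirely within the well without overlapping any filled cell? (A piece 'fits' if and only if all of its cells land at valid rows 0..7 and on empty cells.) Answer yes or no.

Drop 1: L rot2 at col 2 lands with bottom-row=0; cleared 0 line(s) (total 0); column heights now [0 0 2 2 2], max=2
Drop 2: I rot1 at col 0 lands with bottom-row=0; cleared 0 line(s) (total 0); column heights now [4 0 2 2 2], max=4
Drop 3: T rot0 at col 0 lands with bottom-row=4; cleared 0 line(s) (total 0); column heights now [5 6 5 2 2], max=6
Test piece J rot3 at col 0 (width 2): heights before test = [5 6 5 2 2]; fits = False

Answer: no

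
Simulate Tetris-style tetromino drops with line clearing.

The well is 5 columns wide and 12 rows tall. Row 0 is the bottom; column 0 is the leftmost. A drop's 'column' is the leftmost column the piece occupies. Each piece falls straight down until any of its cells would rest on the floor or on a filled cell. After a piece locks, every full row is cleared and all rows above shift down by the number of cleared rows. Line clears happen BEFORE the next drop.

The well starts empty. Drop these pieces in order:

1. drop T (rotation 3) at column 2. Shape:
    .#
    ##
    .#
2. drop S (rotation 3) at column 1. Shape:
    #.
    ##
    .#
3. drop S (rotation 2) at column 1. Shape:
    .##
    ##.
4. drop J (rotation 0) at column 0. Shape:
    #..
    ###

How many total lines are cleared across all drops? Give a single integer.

Answer: 0

Derivation:
Drop 1: T rot3 at col 2 lands with bottom-row=0; cleared 0 line(s) (total 0); column heights now [0 0 2 3 0], max=3
Drop 2: S rot3 at col 1 lands with bottom-row=2; cleared 0 line(s) (total 0); column heights now [0 5 4 3 0], max=5
Drop 3: S rot2 at col 1 lands with bottom-row=5; cleared 0 line(s) (total 0); column heights now [0 6 7 7 0], max=7
Drop 4: J rot0 at col 0 lands with bottom-row=7; cleared 0 line(s) (total 0); column heights now [9 8 8 7 0], max=9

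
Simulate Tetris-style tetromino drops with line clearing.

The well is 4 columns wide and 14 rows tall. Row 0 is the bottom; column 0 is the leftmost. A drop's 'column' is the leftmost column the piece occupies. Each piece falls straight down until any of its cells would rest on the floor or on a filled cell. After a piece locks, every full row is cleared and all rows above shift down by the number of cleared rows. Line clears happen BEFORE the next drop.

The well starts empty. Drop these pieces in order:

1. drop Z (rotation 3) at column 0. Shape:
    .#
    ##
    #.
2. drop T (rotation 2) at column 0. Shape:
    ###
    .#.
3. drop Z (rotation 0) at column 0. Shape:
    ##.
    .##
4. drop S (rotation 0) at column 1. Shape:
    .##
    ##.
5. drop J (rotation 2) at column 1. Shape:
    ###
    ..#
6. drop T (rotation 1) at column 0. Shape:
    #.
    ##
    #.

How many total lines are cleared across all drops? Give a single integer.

Drop 1: Z rot3 at col 0 lands with bottom-row=0; cleared 0 line(s) (total 0); column heights now [2 3 0 0], max=3
Drop 2: T rot2 at col 0 lands with bottom-row=3; cleared 0 line(s) (total 0); column heights now [5 5 5 0], max=5
Drop 3: Z rot0 at col 0 lands with bottom-row=5; cleared 0 line(s) (total 0); column heights now [7 7 6 0], max=7
Drop 4: S rot0 at col 1 lands with bottom-row=7; cleared 0 line(s) (total 0); column heights now [7 8 9 9], max=9
Drop 5: J rot2 at col 1 lands with bottom-row=9; cleared 0 line(s) (total 0); column heights now [7 11 11 11], max=11
Drop 6: T rot1 at col 0 lands with bottom-row=10; cleared 1 line(s) (total 1); column heights now [12 11 9 10], max=12

Answer: 1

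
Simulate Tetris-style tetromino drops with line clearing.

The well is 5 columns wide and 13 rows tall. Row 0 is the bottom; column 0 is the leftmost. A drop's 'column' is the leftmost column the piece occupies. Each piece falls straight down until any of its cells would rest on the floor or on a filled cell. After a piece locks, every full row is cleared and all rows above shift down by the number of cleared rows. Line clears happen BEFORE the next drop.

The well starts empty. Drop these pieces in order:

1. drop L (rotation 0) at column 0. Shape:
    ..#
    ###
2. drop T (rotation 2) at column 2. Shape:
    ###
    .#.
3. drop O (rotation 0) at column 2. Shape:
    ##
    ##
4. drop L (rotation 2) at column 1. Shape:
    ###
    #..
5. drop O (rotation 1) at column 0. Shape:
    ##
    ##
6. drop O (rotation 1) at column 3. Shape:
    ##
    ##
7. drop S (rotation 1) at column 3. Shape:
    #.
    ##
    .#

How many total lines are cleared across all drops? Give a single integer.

Answer: 0

Derivation:
Drop 1: L rot0 at col 0 lands with bottom-row=0; cleared 0 line(s) (total 0); column heights now [1 1 2 0 0], max=2
Drop 2: T rot2 at col 2 lands with bottom-row=1; cleared 0 line(s) (total 0); column heights now [1 1 3 3 3], max=3
Drop 3: O rot0 at col 2 lands with bottom-row=3; cleared 0 line(s) (total 0); column heights now [1 1 5 5 3], max=5
Drop 4: L rot2 at col 1 lands with bottom-row=4; cleared 0 line(s) (total 0); column heights now [1 6 6 6 3], max=6
Drop 5: O rot1 at col 0 lands with bottom-row=6; cleared 0 line(s) (total 0); column heights now [8 8 6 6 3], max=8
Drop 6: O rot1 at col 3 lands with bottom-row=6; cleared 0 line(s) (total 0); column heights now [8 8 6 8 8], max=8
Drop 7: S rot1 at col 3 lands with bottom-row=8; cleared 0 line(s) (total 0); column heights now [8 8 6 11 10], max=11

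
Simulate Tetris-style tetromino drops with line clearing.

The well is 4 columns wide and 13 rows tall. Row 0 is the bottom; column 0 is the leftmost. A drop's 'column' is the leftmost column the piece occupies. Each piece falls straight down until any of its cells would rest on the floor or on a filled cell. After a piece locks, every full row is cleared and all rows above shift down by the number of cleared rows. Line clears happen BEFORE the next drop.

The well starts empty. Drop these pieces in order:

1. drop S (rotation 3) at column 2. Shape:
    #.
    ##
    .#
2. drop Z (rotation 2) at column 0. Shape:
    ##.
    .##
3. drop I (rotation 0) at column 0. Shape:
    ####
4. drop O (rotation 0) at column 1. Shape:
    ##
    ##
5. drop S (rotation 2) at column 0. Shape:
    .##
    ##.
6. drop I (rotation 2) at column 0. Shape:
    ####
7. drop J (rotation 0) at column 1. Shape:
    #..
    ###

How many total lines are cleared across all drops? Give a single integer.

Answer: 2

Derivation:
Drop 1: S rot3 at col 2 lands with bottom-row=0; cleared 0 line(s) (total 0); column heights now [0 0 3 2], max=3
Drop 2: Z rot2 at col 0 lands with bottom-row=3; cleared 0 line(s) (total 0); column heights now [5 5 4 2], max=5
Drop 3: I rot0 at col 0 lands with bottom-row=5; cleared 1 line(s) (total 1); column heights now [5 5 4 2], max=5
Drop 4: O rot0 at col 1 lands with bottom-row=5; cleared 0 line(s) (total 1); column heights now [5 7 7 2], max=7
Drop 5: S rot2 at col 0 lands with bottom-row=7; cleared 0 line(s) (total 1); column heights now [8 9 9 2], max=9
Drop 6: I rot2 at col 0 lands with bottom-row=9; cleared 1 line(s) (total 2); column heights now [8 9 9 2], max=9
Drop 7: J rot0 at col 1 lands with bottom-row=9; cleared 0 line(s) (total 2); column heights now [8 11 10 10], max=11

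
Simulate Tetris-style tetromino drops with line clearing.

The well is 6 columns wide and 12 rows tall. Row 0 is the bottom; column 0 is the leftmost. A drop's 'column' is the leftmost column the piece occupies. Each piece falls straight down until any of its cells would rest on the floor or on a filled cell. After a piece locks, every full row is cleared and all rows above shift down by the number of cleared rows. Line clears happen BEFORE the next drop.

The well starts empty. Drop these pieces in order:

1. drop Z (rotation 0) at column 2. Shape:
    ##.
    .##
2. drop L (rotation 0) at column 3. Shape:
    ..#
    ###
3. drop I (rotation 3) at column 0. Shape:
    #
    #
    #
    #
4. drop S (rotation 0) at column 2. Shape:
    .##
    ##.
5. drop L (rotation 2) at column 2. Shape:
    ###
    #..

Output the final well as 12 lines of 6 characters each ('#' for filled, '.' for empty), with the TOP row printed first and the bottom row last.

Answer: ......
......
......
......
......
......
..###.
..###.
#.##.#
#..###
#.##..
#..##.

Derivation:
Drop 1: Z rot0 at col 2 lands with bottom-row=0; cleared 0 line(s) (total 0); column heights now [0 0 2 2 1 0], max=2
Drop 2: L rot0 at col 3 lands with bottom-row=2; cleared 0 line(s) (total 0); column heights now [0 0 2 3 3 4], max=4
Drop 3: I rot3 at col 0 lands with bottom-row=0; cleared 0 line(s) (total 0); column heights now [4 0 2 3 3 4], max=4
Drop 4: S rot0 at col 2 lands with bottom-row=3; cleared 0 line(s) (total 0); column heights now [4 0 4 5 5 4], max=5
Drop 5: L rot2 at col 2 lands with bottom-row=4; cleared 0 line(s) (total 0); column heights now [4 0 6 6 6 4], max=6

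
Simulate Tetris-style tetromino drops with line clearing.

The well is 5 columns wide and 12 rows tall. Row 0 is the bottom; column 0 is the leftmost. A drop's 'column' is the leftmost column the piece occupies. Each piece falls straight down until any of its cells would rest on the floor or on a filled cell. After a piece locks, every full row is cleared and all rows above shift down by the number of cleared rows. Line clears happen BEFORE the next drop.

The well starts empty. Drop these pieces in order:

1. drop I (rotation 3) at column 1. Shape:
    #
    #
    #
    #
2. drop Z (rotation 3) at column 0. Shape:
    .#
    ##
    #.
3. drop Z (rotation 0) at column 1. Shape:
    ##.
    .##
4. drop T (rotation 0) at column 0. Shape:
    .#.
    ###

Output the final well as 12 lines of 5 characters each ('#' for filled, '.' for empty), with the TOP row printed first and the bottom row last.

Drop 1: I rot3 at col 1 lands with bottom-row=0; cleared 0 line(s) (total 0); column heights now [0 4 0 0 0], max=4
Drop 2: Z rot3 at col 0 lands with bottom-row=3; cleared 0 line(s) (total 0); column heights now [5 6 0 0 0], max=6
Drop 3: Z rot0 at col 1 lands with bottom-row=5; cleared 0 line(s) (total 0); column heights now [5 7 7 6 0], max=7
Drop 4: T rot0 at col 0 lands with bottom-row=7; cleared 0 line(s) (total 0); column heights now [8 9 8 6 0], max=9

Answer: .....
.....
.....
.#...
###..
.##..
.###.
##...
##...
.#...
.#...
.#...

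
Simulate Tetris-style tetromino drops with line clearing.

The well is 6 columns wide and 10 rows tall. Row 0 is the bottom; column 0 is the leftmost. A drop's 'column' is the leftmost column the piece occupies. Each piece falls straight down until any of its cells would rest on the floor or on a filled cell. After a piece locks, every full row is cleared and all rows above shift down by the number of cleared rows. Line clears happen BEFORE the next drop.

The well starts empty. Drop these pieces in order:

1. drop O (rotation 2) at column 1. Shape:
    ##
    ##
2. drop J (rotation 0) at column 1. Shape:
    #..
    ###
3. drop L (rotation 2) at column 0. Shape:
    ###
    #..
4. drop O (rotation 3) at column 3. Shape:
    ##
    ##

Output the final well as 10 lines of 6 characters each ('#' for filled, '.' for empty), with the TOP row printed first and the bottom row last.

Answer: ......
......
......
......
......
#####.
##.##.
.###..
.##...
.##...

Derivation:
Drop 1: O rot2 at col 1 lands with bottom-row=0; cleared 0 line(s) (total 0); column heights now [0 2 2 0 0 0], max=2
Drop 2: J rot0 at col 1 lands with bottom-row=2; cleared 0 line(s) (total 0); column heights now [0 4 3 3 0 0], max=4
Drop 3: L rot2 at col 0 lands with bottom-row=3; cleared 0 line(s) (total 0); column heights now [5 5 5 3 0 0], max=5
Drop 4: O rot3 at col 3 lands with bottom-row=3; cleared 0 line(s) (total 0); column heights now [5 5 5 5 5 0], max=5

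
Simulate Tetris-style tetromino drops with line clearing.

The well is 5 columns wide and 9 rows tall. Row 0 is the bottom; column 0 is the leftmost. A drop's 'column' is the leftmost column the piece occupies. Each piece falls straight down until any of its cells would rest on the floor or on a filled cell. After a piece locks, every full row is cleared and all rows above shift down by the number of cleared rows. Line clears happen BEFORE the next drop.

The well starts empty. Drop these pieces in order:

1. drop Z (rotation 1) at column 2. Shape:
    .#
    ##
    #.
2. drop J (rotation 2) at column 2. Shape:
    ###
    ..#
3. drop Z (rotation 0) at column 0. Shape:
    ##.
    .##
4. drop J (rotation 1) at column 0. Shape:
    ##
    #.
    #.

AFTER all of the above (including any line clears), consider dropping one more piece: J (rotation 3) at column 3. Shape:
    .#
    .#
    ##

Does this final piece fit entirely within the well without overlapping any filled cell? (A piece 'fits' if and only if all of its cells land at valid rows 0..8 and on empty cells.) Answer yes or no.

Drop 1: Z rot1 at col 2 lands with bottom-row=0; cleared 0 line(s) (total 0); column heights now [0 0 2 3 0], max=3
Drop 2: J rot2 at col 2 lands with bottom-row=2; cleared 0 line(s) (total 0); column heights now [0 0 4 4 4], max=4
Drop 3: Z rot0 at col 0 lands with bottom-row=4; cleared 0 line(s) (total 0); column heights now [6 6 5 4 4], max=6
Drop 4: J rot1 at col 0 lands with bottom-row=6; cleared 0 line(s) (total 0); column heights now [9 9 5 4 4], max=9
Test piece J rot3 at col 3 (width 2): heights before test = [9 9 5 4 4]; fits = True

Answer: yes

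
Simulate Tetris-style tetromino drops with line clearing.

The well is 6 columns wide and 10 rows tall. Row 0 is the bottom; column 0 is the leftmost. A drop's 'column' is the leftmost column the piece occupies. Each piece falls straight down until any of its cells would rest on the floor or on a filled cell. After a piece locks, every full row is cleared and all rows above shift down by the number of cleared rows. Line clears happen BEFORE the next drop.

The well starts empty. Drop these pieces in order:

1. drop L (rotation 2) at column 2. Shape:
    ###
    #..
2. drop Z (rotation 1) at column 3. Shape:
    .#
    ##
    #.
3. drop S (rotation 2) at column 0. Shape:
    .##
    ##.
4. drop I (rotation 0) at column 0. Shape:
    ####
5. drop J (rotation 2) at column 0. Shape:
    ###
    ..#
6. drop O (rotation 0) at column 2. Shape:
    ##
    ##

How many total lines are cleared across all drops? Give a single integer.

Answer: 0

Derivation:
Drop 1: L rot2 at col 2 lands with bottom-row=0; cleared 0 line(s) (total 0); column heights now [0 0 2 2 2 0], max=2
Drop 2: Z rot1 at col 3 lands with bottom-row=2; cleared 0 line(s) (total 0); column heights now [0 0 2 4 5 0], max=5
Drop 3: S rot2 at col 0 lands with bottom-row=1; cleared 0 line(s) (total 0); column heights now [2 3 3 4 5 0], max=5
Drop 4: I rot0 at col 0 lands with bottom-row=4; cleared 0 line(s) (total 0); column heights now [5 5 5 5 5 0], max=5
Drop 5: J rot2 at col 0 lands with bottom-row=5; cleared 0 line(s) (total 0); column heights now [7 7 7 5 5 0], max=7
Drop 6: O rot0 at col 2 lands with bottom-row=7; cleared 0 line(s) (total 0); column heights now [7 7 9 9 5 0], max=9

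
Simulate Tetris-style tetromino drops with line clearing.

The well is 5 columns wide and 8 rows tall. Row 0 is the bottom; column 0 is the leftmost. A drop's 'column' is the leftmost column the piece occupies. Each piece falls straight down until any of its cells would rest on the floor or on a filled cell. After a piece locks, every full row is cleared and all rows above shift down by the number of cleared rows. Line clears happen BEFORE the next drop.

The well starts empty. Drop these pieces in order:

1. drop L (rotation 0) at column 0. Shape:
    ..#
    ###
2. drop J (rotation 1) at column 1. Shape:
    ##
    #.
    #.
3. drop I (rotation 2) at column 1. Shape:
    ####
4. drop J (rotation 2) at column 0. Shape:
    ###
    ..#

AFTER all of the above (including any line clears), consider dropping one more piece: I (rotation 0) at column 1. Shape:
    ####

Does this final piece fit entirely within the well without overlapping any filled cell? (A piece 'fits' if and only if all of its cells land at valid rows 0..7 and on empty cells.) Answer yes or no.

Answer: yes

Derivation:
Drop 1: L rot0 at col 0 lands with bottom-row=0; cleared 0 line(s) (total 0); column heights now [1 1 2 0 0], max=2
Drop 2: J rot1 at col 1 lands with bottom-row=1; cleared 0 line(s) (total 0); column heights now [1 4 4 0 0], max=4
Drop 3: I rot2 at col 1 lands with bottom-row=4; cleared 0 line(s) (total 0); column heights now [1 5 5 5 5], max=5
Drop 4: J rot2 at col 0 lands with bottom-row=5; cleared 0 line(s) (total 0); column heights now [7 7 7 5 5], max=7
Test piece I rot0 at col 1 (width 4): heights before test = [7 7 7 5 5]; fits = True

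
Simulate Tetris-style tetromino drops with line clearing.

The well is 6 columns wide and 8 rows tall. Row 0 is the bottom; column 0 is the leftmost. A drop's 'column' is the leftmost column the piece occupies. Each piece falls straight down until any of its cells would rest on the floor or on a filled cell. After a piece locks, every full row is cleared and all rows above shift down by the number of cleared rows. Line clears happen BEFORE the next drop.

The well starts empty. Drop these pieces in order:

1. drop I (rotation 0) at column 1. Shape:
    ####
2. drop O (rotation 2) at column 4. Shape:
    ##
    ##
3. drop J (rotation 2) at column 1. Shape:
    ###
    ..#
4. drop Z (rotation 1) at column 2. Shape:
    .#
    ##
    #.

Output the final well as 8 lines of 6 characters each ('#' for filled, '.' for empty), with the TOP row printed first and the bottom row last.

Answer: ......
......
...#..
..##..
..#...
.#####
...###
.####.

Derivation:
Drop 1: I rot0 at col 1 lands with bottom-row=0; cleared 0 line(s) (total 0); column heights now [0 1 1 1 1 0], max=1
Drop 2: O rot2 at col 4 lands with bottom-row=1; cleared 0 line(s) (total 0); column heights now [0 1 1 1 3 3], max=3
Drop 3: J rot2 at col 1 lands with bottom-row=1; cleared 0 line(s) (total 0); column heights now [0 3 3 3 3 3], max=3
Drop 4: Z rot1 at col 2 lands with bottom-row=3; cleared 0 line(s) (total 0); column heights now [0 3 5 6 3 3], max=6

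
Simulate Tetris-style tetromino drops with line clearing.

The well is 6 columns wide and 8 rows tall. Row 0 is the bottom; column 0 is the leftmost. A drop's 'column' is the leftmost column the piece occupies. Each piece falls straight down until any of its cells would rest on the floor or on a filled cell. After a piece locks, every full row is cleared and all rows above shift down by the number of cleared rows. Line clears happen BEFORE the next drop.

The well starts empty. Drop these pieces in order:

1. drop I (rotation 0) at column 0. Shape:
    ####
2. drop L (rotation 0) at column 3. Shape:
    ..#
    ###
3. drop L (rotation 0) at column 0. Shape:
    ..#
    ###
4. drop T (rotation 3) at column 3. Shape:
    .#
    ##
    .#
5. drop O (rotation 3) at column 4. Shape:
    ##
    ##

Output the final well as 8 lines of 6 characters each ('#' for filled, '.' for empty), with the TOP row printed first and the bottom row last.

Answer: ......
......
......
....##
....##
....#.
..####
#####.

Derivation:
Drop 1: I rot0 at col 0 lands with bottom-row=0; cleared 0 line(s) (total 0); column heights now [1 1 1 1 0 0], max=1
Drop 2: L rot0 at col 3 lands with bottom-row=1; cleared 0 line(s) (total 0); column heights now [1 1 1 2 2 3], max=3
Drop 3: L rot0 at col 0 lands with bottom-row=1; cleared 1 line(s) (total 1); column heights now [1 1 2 1 0 2], max=2
Drop 4: T rot3 at col 3 lands with bottom-row=0; cleared 0 line(s) (total 1); column heights now [1 1 2 2 3 2], max=3
Drop 5: O rot3 at col 4 lands with bottom-row=3; cleared 0 line(s) (total 1); column heights now [1 1 2 2 5 5], max=5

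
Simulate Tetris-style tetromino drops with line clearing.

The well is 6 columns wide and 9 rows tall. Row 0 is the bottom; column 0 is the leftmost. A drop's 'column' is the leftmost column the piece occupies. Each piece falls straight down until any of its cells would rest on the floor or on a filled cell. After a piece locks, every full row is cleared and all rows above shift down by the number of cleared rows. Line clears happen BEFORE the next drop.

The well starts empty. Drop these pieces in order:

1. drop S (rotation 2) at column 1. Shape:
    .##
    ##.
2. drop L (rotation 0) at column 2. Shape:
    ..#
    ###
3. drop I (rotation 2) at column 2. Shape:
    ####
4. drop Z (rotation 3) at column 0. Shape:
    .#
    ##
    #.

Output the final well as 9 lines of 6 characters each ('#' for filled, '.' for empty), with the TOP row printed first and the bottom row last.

Drop 1: S rot2 at col 1 lands with bottom-row=0; cleared 0 line(s) (total 0); column heights now [0 1 2 2 0 0], max=2
Drop 2: L rot0 at col 2 lands with bottom-row=2; cleared 0 line(s) (total 0); column heights now [0 1 3 3 4 0], max=4
Drop 3: I rot2 at col 2 lands with bottom-row=4; cleared 0 line(s) (total 0); column heights now [0 1 5 5 5 5], max=5
Drop 4: Z rot3 at col 0 lands with bottom-row=0; cleared 0 line(s) (total 0); column heights now [2 3 5 5 5 5], max=5

Answer: ......
......
......
......
..####
....#.
.####.
####..
###...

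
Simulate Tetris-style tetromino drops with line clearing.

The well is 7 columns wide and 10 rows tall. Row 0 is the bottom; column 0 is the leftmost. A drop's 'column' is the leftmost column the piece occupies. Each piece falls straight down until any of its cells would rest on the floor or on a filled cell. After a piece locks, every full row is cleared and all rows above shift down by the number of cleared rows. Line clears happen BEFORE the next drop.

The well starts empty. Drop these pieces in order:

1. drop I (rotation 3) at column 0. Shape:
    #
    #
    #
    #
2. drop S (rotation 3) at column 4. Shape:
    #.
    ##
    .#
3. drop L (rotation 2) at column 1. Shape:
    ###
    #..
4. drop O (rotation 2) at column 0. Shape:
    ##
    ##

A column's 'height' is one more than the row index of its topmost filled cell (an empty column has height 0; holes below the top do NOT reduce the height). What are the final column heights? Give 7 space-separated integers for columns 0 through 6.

Answer: 6 6 2 2 3 2 0

Derivation:
Drop 1: I rot3 at col 0 lands with bottom-row=0; cleared 0 line(s) (total 0); column heights now [4 0 0 0 0 0 0], max=4
Drop 2: S rot3 at col 4 lands with bottom-row=0; cleared 0 line(s) (total 0); column heights now [4 0 0 0 3 2 0], max=4
Drop 3: L rot2 at col 1 lands with bottom-row=0; cleared 0 line(s) (total 0); column heights now [4 2 2 2 3 2 0], max=4
Drop 4: O rot2 at col 0 lands with bottom-row=4; cleared 0 line(s) (total 0); column heights now [6 6 2 2 3 2 0], max=6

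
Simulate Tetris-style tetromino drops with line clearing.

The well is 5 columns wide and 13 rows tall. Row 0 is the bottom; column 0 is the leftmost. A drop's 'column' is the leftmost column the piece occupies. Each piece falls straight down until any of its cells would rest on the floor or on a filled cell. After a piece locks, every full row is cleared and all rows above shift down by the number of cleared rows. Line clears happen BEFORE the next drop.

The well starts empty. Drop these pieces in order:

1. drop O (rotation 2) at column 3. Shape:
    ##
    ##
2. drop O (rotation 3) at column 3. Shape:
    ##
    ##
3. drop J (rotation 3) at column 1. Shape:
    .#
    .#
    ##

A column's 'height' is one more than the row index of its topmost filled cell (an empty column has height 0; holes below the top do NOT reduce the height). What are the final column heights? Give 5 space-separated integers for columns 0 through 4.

Answer: 0 1 3 4 4

Derivation:
Drop 1: O rot2 at col 3 lands with bottom-row=0; cleared 0 line(s) (total 0); column heights now [0 0 0 2 2], max=2
Drop 2: O rot3 at col 3 lands with bottom-row=2; cleared 0 line(s) (total 0); column heights now [0 0 0 4 4], max=4
Drop 3: J rot3 at col 1 lands with bottom-row=0; cleared 0 line(s) (total 0); column heights now [0 1 3 4 4], max=4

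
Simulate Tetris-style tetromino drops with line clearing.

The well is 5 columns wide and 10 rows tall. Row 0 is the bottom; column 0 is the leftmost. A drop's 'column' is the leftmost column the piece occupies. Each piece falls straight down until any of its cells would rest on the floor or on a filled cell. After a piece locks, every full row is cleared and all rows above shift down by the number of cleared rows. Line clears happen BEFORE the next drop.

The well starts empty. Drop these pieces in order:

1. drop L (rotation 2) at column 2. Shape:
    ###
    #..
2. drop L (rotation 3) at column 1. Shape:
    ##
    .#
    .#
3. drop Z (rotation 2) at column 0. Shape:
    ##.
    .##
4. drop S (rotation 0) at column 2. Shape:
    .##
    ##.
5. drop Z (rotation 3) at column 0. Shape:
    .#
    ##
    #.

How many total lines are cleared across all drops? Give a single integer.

Answer: 0

Derivation:
Drop 1: L rot2 at col 2 lands with bottom-row=0; cleared 0 line(s) (total 0); column heights now [0 0 2 2 2], max=2
Drop 2: L rot3 at col 1 lands with bottom-row=2; cleared 0 line(s) (total 0); column heights now [0 5 5 2 2], max=5
Drop 3: Z rot2 at col 0 lands with bottom-row=5; cleared 0 line(s) (total 0); column heights now [7 7 6 2 2], max=7
Drop 4: S rot0 at col 2 lands with bottom-row=6; cleared 0 line(s) (total 0); column heights now [7 7 7 8 8], max=8
Drop 5: Z rot3 at col 0 lands with bottom-row=7; cleared 0 line(s) (total 0); column heights now [9 10 7 8 8], max=10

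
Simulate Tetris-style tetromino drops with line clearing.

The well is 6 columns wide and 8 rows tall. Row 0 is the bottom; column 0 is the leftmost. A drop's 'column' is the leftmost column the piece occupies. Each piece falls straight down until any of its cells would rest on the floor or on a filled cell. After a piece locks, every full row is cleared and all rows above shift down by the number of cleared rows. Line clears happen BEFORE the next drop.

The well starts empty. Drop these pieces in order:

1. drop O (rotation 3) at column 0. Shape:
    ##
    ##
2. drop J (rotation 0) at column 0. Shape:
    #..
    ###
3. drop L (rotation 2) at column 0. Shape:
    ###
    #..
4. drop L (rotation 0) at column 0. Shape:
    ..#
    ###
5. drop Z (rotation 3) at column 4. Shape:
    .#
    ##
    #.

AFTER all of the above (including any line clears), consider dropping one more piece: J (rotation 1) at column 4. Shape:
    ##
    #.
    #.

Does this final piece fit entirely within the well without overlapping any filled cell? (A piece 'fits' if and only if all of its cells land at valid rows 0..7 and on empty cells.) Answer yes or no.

Answer: yes

Derivation:
Drop 1: O rot3 at col 0 lands with bottom-row=0; cleared 0 line(s) (total 0); column heights now [2 2 0 0 0 0], max=2
Drop 2: J rot0 at col 0 lands with bottom-row=2; cleared 0 line(s) (total 0); column heights now [4 3 3 0 0 0], max=4
Drop 3: L rot2 at col 0 lands with bottom-row=4; cleared 0 line(s) (total 0); column heights now [6 6 6 0 0 0], max=6
Drop 4: L rot0 at col 0 lands with bottom-row=6; cleared 0 line(s) (total 0); column heights now [7 7 8 0 0 0], max=8
Drop 5: Z rot3 at col 4 lands with bottom-row=0; cleared 0 line(s) (total 0); column heights now [7 7 8 0 2 3], max=8
Test piece J rot1 at col 4 (width 2): heights before test = [7 7 8 0 2 3]; fits = True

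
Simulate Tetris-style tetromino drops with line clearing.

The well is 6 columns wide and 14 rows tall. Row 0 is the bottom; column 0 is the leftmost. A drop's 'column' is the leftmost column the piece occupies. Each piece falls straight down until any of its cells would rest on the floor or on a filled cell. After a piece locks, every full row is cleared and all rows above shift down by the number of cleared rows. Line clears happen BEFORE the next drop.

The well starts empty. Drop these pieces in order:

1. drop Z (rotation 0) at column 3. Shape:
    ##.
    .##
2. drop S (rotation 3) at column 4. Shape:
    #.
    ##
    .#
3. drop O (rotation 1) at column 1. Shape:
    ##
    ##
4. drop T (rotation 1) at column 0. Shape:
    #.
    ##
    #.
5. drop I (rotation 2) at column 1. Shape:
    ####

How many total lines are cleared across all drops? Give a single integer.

Drop 1: Z rot0 at col 3 lands with bottom-row=0; cleared 0 line(s) (total 0); column heights now [0 0 0 2 2 1], max=2
Drop 2: S rot3 at col 4 lands with bottom-row=1; cleared 0 line(s) (total 0); column heights now [0 0 0 2 4 3], max=4
Drop 3: O rot1 at col 1 lands with bottom-row=0; cleared 0 line(s) (total 0); column heights now [0 2 2 2 4 3], max=4
Drop 4: T rot1 at col 0 lands with bottom-row=1; cleared 1 line(s) (total 1); column heights now [3 2 1 0 3 2], max=3
Drop 5: I rot2 at col 1 lands with bottom-row=3; cleared 0 line(s) (total 1); column heights now [3 4 4 4 4 2], max=4

Answer: 1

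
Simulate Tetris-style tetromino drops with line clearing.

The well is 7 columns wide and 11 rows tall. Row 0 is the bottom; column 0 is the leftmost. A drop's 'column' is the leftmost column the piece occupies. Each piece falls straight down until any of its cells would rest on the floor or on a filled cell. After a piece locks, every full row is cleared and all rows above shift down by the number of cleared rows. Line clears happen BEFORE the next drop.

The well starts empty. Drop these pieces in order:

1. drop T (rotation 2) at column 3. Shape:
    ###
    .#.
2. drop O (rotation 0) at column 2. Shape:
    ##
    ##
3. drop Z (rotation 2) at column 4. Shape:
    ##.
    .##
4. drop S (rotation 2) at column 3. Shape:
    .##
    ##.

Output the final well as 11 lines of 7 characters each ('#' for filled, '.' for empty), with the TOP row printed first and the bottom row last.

Drop 1: T rot2 at col 3 lands with bottom-row=0; cleared 0 line(s) (total 0); column heights now [0 0 0 2 2 2 0], max=2
Drop 2: O rot0 at col 2 lands with bottom-row=2; cleared 0 line(s) (total 0); column heights now [0 0 4 4 2 2 0], max=4
Drop 3: Z rot2 at col 4 lands with bottom-row=2; cleared 0 line(s) (total 0); column heights now [0 0 4 4 4 4 3], max=4
Drop 4: S rot2 at col 3 lands with bottom-row=4; cleared 0 line(s) (total 0); column heights now [0 0 4 5 6 6 3], max=6

Answer: .......
.......
.......
.......
.......
....##.
...##..
..####.
..##.##
...###.
....#..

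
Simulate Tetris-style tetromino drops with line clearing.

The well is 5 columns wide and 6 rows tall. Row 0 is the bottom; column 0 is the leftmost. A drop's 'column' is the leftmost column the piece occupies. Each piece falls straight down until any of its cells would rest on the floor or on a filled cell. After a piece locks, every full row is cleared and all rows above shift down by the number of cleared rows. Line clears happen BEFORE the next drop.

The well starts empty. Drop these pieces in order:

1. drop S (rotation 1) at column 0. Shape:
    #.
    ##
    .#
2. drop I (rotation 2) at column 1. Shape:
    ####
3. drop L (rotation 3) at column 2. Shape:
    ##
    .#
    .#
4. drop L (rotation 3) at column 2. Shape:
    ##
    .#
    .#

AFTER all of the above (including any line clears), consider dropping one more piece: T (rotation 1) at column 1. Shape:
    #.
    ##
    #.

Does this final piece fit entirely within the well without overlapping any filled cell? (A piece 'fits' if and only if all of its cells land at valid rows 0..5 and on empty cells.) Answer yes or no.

Drop 1: S rot1 at col 0 lands with bottom-row=0; cleared 0 line(s) (total 0); column heights now [3 2 0 0 0], max=3
Drop 2: I rot2 at col 1 lands with bottom-row=2; cleared 1 line(s) (total 1); column heights now [2 2 0 0 0], max=2
Drop 3: L rot3 at col 2 lands with bottom-row=0; cleared 0 line(s) (total 1); column heights now [2 2 3 3 0], max=3
Drop 4: L rot3 at col 2 lands with bottom-row=3; cleared 0 line(s) (total 1); column heights now [2 2 6 6 0], max=6
Test piece T rot1 at col 1 (width 2): heights before test = [2 2 6 6 0]; fits = False

Answer: no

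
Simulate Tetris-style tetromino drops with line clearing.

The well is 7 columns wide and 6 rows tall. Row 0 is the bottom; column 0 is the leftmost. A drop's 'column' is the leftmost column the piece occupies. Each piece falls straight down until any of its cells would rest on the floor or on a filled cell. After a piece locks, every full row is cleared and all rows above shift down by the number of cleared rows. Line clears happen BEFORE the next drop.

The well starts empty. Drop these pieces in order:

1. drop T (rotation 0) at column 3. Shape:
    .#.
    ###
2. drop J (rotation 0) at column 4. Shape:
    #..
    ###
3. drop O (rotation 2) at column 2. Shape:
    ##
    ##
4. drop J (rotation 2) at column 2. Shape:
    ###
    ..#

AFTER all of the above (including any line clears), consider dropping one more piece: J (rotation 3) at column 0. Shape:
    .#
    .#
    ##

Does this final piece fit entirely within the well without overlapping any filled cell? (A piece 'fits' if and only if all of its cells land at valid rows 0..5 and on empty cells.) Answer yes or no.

Drop 1: T rot0 at col 3 lands with bottom-row=0; cleared 0 line(s) (total 0); column heights now [0 0 0 1 2 1 0], max=2
Drop 2: J rot0 at col 4 lands with bottom-row=2; cleared 0 line(s) (total 0); column heights now [0 0 0 1 4 3 3], max=4
Drop 3: O rot2 at col 2 lands with bottom-row=1; cleared 0 line(s) (total 0); column heights now [0 0 3 3 4 3 3], max=4
Drop 4: J rot2 at col 2 lands with bottom-row=4; cleared 0 line(s) (total 0); column heights now [0 0 6 6 6 3 3], max=6
Test piece J rot3 at col 0 (width 2): heights before test = [0 0 6 6 6 3 3]; fits = True

Answer: yes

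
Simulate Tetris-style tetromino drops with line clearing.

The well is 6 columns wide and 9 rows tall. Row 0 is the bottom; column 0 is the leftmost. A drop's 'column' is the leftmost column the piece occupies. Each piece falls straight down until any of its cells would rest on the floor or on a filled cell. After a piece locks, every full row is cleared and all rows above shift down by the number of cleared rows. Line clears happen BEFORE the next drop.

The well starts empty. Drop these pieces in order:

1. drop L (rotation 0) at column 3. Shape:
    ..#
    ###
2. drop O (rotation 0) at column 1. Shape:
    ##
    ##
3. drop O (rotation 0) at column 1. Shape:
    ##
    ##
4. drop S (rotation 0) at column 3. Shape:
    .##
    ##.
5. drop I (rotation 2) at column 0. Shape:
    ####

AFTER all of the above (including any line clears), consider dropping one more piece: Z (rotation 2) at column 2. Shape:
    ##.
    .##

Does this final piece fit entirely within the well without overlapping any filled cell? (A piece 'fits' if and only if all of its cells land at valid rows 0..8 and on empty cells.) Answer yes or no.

Answer: yes

Derivation:
Drop 1: L rot0 at col 3 lands with bottom-row=0; cleared 0 line(s) (total 0); column heights now [0 0 0 1 1 2], max=2
Drop 2: O rot0 at col 1 lands with bottom-row=0; cleared 0 line(s) (total 0); column heights now [0 2 2 1 1 2], max=2
Drop 3: O rot0 at col 1 lands with bottom-row=2; cleared 0 line(s) (total 0); column heights now [0 4 4 1 1 2], max=4
Drop 4: S rot0 at col 3 lands with bottom-row=1; cleared 0 line(s) (total 0); column heights now [0 4 4 2 3 3], max=4
Drop 5: I rot2 at col 0 lands with bottom-row=4; cleared 0 line(s) (total 0); column heights now [5 5 5 5 3 3], max=5
Test piece Z rot2 at col 2 (width 3): heights before test = [5 5 5 5 3 3]; fits = True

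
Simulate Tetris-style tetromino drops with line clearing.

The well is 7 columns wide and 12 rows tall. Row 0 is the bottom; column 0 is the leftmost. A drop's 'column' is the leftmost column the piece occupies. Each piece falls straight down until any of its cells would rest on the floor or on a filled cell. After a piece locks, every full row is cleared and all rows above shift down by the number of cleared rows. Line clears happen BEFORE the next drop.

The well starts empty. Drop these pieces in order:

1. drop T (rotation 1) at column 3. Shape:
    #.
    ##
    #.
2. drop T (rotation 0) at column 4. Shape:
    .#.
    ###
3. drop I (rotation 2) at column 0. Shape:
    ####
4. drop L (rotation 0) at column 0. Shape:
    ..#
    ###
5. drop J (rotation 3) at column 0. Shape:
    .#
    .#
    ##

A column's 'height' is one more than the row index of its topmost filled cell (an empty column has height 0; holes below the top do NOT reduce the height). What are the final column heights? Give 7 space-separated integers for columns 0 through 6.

Drop 1: T rot1 at col 3 lands with bottom-row=0; cleared 0 line(s) (total 0); column heights now [0 0 0 3 2 0 0], max=3
Drop 2: T rot0 at col 4 lands with bottom-row=2; cleared 0 line(s) (total 0); column heights now [0 0 0 3 3 4 3], max=4
Drop 3: I rot2 at col 0 lands with bottom-row=3; cleared 0 line(s) (total 0); column heights now [4 4 4 4 3 4 3], max=4
Drop 4: L rot0 at col 0 lands with bottom-row=4; cleared 0 line(s) (total 0); column heights now [5 5 6 4 3 4 3], max=6
Drop 5: J rot3 at col 0 lands with bottom-row=5; cleared 0 line(s) (total 0); column heights now [6 8 6 4 3 4 3], max=8

Answer: 6 8 6 4 3 4 3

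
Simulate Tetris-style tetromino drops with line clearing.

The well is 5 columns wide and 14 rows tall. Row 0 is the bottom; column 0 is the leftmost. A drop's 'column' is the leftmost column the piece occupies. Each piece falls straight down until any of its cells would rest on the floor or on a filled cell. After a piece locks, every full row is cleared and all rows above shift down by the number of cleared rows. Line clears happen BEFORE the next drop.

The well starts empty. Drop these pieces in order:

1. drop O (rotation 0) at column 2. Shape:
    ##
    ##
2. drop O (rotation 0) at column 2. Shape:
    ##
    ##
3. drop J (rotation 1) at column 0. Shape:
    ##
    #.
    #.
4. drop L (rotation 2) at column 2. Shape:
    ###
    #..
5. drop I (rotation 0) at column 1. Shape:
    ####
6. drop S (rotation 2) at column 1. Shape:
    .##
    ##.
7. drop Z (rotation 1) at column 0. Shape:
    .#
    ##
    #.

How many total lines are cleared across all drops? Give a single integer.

Drop 1: O rot0 at col 2 lands with bottom-row=0; cleared 0 line(s) (total 0); column heights now [0 0 2 2 0], max=2
Drop 2: O rot0 at col 2 lands with bottom-row=2; cleared 0 line(s) (total 0); column heights now [0 0 4 4 0], max=4
Drop 3: J rot1 at col 0 lands with bottom-row=0; cleared 0 line(s) (total 0); column heights now [3 3 4 4 0], max=4
Drop 4: L rot2 at col 2 lands with bottom-row=4; cleared 0 line(s) (total 0); column heights now [3 3 6 6 6], max=6
Drop 5: I rot0 at col 1 lands with bottom-row=6; cleared 0 line(s) (total 0); column heights now [3 7 7 7 7], max=7
Drop 6: S rot2 at col 1 lands with bottom-row=7; cleared 0 line(s) (total 0); column heights now [3 8 9 9 7], max=9
Drop 7: Z rot1 at col 0 lands with bottom-row=7; cleared 0 line(s) (total 0); column heights now [9 10 9 9 7], max=10

Answer: 0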